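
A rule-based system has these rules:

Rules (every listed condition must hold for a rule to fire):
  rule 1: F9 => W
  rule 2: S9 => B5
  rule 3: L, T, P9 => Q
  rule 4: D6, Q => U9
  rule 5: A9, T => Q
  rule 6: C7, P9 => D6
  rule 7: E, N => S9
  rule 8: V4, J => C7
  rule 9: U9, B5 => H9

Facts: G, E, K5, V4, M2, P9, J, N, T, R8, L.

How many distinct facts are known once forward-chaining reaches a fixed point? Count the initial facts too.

18

Round 1: rule 3 [L, T, P9 => Q]; rule 7 [E, N => S9]; rule 8 [V4, J => C7]. Adds Q, S9, C7.
Round 2: rule 2 [S9 => B5]; rule 6 [C7, P9 => D6]. Adds B5, D6.
Round 3: rule 4 [D6, Q => U9]. Adds U9.
Round 4: rule 9 [U9, B5 => H9]. Adds H9.
Closure: {B5, C7, D6, E, G, H9, J, K5, L, M2, N, P9, Q, R8, S9, T, U9, V4} — 18 facts.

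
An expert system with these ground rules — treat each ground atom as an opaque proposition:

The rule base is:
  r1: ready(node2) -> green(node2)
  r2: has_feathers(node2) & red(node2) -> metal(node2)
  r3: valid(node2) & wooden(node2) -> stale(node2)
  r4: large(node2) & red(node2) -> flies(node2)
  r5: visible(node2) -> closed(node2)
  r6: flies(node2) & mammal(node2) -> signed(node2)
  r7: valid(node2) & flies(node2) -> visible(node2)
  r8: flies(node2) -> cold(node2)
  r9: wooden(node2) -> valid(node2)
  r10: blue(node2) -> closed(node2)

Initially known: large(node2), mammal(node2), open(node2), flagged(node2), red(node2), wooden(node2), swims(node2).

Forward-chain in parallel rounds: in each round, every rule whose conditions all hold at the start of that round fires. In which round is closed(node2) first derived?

3

Round 1: r4 [large(node2) & red(node2) -> flies(node2)]; r9 [wooden(node2) -> valid(node2)]. Adds flies(node2), valid(node2).
Round 2: r3 [valid(node2) & wooden(node2) -> stale(node2)]; r6 [flies(node2) & mammal(node2) -> signed(node2)]; r7 [valid(node2) & flies(node2) -> visible(node2)]; r8 [flies(node2) -> cold(node2)]. Adds stale(node2), signed(node2), visible(node2), cold(node2).
Round 3: r5 [visible(node2) -> closed(node2)]. Adds closed(node2).
closed(node2) first appears in round 3.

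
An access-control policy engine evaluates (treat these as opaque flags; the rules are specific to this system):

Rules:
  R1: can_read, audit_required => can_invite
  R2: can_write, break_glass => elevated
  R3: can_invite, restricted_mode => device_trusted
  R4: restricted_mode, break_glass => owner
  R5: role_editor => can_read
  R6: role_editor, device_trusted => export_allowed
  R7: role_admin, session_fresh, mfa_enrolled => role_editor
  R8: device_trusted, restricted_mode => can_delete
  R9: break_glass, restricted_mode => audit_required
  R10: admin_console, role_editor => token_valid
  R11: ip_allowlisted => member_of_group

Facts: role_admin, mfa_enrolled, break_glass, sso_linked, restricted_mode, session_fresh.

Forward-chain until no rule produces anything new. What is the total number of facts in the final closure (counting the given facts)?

Round 1: R4 [restricted_mode, break_glass => owner]; R7 [role_admin, session_fresh, mfa_enrolled => role_editor]; R9 [break_glass, restricted_mode => audit_required]. New: owner, role_editor, audit_required.
Round 2: R5 [role_editor => can_read]. New: can_read.
Round 3: R1 [can_read, audit_required => can_invite]. New: can_invite.
Round 4: R3 [can_invite, restricted_mode => device_trusted]. New: device_trusted.
Round 5: R6 [role_editor, device_trusted => export_allowed]; R8 [device_trusted, restricted_mode => can_delete]. New: export_allowed, can_delete.
Closure: {audit_required, break_glass, can_delete, can_invite, can_read, device_trusted, export_allowed, mfa_enrolled, owner, restricted_mode, role_admin, role_editor, session_fresh, sso_linked} — 14 facts.

14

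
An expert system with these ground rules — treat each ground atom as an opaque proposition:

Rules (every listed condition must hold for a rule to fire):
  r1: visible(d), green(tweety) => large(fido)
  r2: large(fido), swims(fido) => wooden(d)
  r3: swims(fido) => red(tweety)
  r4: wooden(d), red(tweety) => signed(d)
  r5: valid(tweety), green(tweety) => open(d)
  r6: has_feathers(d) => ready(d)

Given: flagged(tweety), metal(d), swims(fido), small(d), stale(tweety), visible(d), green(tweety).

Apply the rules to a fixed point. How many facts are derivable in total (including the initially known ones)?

11

Round 1: r1 [visible(d), green(tweety) => large(fido)]; r3 [swims(fido) => red(tweety)]. Adds large(fido), red(tweety).
Round 2: r2 [large(fido), swims(fido) => wooden(d)]. Adds wooden(d).
Round 3: r4 [wooden(d), red(tweety) => signed(d)]. Adds signed(d).
Closure: {flagged(tweety), green(tweety), large(fido), metal(d), red(tweety), signed(d), small(d), stale(tweety), swims(fido), visible(d), wooden(d)} — 11 facts.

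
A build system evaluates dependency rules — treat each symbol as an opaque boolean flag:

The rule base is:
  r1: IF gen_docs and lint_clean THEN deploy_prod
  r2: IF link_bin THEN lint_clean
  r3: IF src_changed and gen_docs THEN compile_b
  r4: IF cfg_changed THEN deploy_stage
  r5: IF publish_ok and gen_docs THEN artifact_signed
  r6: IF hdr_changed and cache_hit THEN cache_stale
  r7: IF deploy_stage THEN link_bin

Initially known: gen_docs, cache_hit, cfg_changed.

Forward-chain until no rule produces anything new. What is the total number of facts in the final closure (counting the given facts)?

7

Round 1 fires r4, giving deploy_stage.
Round 2 fires r7, giving link_bin.
Round 3 fires r2, giving lint_clean.
Round 4 fires r1, giving deploy_prod.
Closure: {cache_hit, cfg_changed, deploy_prod, deploy_stage, gen_docs, link_bin, lint_clean} — 7 facts.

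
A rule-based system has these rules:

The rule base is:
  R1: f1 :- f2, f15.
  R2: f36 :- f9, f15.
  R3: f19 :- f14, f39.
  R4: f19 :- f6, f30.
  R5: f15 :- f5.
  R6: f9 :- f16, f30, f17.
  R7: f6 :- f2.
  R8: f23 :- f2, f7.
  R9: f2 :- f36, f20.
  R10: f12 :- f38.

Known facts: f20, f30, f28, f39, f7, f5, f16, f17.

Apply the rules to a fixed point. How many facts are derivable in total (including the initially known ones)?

Round 1 fires R5, R6, giving f15, f9.
Round 2 fires R2, giving f36.
Round 3 fires R9, giving f2.
Round 4 fires R1, R7, R8, giving f1, f6, f23.
Round 5 fires R4, giving f19.
Closure: {f1, f15, f16, f17, f19, f2, f20, f23, f28, f30, f36, f39, f5, f6, f7, f9} — 16 facts.

16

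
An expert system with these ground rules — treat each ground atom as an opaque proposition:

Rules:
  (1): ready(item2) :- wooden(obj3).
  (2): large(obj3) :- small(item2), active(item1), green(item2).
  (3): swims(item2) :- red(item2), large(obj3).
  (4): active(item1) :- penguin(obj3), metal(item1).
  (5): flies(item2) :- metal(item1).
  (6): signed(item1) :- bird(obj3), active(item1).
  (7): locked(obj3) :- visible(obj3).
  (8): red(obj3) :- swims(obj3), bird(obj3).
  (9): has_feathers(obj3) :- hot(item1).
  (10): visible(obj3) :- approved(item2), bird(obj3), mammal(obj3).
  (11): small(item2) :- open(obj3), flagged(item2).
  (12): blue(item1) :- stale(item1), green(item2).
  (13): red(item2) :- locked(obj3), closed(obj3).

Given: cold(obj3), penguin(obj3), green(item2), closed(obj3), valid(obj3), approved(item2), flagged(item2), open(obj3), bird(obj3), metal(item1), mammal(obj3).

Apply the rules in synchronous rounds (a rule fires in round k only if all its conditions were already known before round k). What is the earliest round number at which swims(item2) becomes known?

4

Round 1: (4) [active(item1) :- penguin(obj3), metal(item1).]; (5) [flies(item2) :- metal(item1).]; (10) [visible(obj3) :- approved(item2), bird(obj3), mammal(obj3).]; (11) [small(item2) :- open(obj3), flagged(item2).]. New: active(item1), flies(item2), visible(obj3), small(item2).
Round 2: (2) [large(obj3) :- small(item2), active(item1), green(item2).]; (6) [signed(item1) :- bird(obj3), active(item1).]; (7) [locked(obj3) :- visible(obj3).]. New: large(obj3), signed(item1), locked(obj3).
Round 3: (13) [red(item2) :- locked(obj3), closed(obj3).]. New: red(item2).
Round 4: (3) [swims(item2) :- red(item2), large(obj3).]. New: swims(item2).
swims(item2) first appears in round 4.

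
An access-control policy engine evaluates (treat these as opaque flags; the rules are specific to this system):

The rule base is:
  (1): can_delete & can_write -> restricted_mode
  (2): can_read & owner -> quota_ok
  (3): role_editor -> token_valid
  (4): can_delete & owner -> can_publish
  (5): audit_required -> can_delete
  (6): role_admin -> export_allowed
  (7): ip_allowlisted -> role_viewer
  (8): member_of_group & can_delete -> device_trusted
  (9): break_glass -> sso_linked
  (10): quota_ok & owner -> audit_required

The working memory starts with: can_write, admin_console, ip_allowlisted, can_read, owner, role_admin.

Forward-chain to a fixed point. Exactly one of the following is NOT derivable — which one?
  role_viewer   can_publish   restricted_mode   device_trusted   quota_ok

device_trusted

Round 1 — (2), (6), (7), derive quota_ok, export_allowed, role_viewer.
Round 2 — (10), derive audit_required.
Round 3 — (5), derive can_delete.
Round 4 — (1), (4), derive restricted_mode, can_publish.
Derived: quota_ok (round 1), restricted_mode (round 4), role_viewer (round 1), can_publish (round 4). device_trusted never appears in any round.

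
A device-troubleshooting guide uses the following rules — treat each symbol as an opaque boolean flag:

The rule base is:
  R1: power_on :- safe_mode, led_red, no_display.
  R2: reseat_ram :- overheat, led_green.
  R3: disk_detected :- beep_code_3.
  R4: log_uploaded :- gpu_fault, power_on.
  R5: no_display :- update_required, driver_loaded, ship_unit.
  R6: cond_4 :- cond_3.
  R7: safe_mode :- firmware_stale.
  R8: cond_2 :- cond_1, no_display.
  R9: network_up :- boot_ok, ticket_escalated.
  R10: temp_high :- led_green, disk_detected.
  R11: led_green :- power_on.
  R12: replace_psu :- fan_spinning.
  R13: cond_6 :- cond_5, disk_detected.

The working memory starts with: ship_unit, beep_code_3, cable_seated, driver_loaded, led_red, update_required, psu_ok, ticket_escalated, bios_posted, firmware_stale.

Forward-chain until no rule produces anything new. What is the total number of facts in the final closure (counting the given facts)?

16

Round 1 fires R3, R5, R7, giving disk_detected, no_display, safe_mode.
Round 2 fires R1, giving power_on.
Round 3 fires R11, giving led_green.
Round 4 fires R10, giving temp_high.
Closure: {beep_code_3, bios_posted, cable_seated, disk_detected, driver_loaded, firmware_stale, led_green, led_red, no_display, power_on, psu_ok, safe_mode, ship_unit, temp_high, ticket_escalated, update_required} — 16 facts.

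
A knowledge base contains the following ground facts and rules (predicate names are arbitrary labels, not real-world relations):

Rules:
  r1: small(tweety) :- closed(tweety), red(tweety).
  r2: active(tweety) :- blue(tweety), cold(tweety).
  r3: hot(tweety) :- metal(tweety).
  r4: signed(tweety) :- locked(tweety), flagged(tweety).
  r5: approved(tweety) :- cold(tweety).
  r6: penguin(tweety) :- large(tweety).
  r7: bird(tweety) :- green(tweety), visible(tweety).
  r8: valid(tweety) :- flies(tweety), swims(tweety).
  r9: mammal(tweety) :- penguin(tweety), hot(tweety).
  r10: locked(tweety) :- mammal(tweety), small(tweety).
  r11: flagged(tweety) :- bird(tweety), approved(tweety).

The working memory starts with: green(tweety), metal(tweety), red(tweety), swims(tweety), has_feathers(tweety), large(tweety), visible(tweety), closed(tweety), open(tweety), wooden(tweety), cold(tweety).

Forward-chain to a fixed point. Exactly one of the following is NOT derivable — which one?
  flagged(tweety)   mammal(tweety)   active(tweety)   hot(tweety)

[1] r1 [small(tweety) :- closed(tweety), red(tweety).]; r3 [hot(tweety) :- metal(tweety).]; r5 [approved(tweety) :- cold(tweety).]; r6 [penguin(tweety) :- large(tweety).]; r7 [bird(tweety) :- green(tweety), visible(tweety).]. ⇒ new: small(tweety), hot(tweety), approved(tweety), penguin(tweety), bird(tweety).
[2] r9 [mammal(tweety) :- penguin(tweety), hot(tweety).]; r11 [flagged(tweety) :- bird(tweety), approved(tweety).]. ⇒ new: mammal(tweety), flagged(tweety).
[3] r10 [locked(tweety) :- mammal(tweety), small(tweety).]. ⇒ new: locked(tweety).
[4] r4 [signed(tweety) :- locked(tweety), flagged(tweety).]. ⇒ new: signed(tweety).
Derived: flagged(tweety) (round 2), mammal(tweety) (round 2), hot(tweety) (round 1). active(tweety) never appears in any round.

active(tweety)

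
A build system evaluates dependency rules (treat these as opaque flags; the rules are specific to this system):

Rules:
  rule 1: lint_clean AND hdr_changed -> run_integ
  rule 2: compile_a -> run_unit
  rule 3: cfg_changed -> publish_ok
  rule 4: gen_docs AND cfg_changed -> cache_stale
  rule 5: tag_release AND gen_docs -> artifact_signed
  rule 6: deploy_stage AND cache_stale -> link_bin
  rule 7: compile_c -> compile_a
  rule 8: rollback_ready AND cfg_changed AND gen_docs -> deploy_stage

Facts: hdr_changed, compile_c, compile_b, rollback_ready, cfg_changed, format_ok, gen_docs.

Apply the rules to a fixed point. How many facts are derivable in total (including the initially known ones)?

[1] rule 3 [cfg_changed -> publish_ok]; rule 4 [gen_docs AND cfg_changed -> cache_stale]; rule 7 [compile_c -> compile_a]; rule 8 [rollback_ready AND cfg_changed AND gen_docs -> deploy_stage]. ⇒ new: publish_ok, cache_stale, compile_a, deploy_stage.
[2] rule 2 [compile_a -> run_unit]; rule 6 [deploy_stage AND cache_stale -> link_bin]. ⇒ new: run_unit, link_bin.
Closure: {cache_stale, cfg_changed, compile_a, compile_b, compile_c, deploy_stage, format_ok, gen_docs, hdr_changed, link_bin, publish_ok, rollback_ready, run_unit} — 13 facts.

13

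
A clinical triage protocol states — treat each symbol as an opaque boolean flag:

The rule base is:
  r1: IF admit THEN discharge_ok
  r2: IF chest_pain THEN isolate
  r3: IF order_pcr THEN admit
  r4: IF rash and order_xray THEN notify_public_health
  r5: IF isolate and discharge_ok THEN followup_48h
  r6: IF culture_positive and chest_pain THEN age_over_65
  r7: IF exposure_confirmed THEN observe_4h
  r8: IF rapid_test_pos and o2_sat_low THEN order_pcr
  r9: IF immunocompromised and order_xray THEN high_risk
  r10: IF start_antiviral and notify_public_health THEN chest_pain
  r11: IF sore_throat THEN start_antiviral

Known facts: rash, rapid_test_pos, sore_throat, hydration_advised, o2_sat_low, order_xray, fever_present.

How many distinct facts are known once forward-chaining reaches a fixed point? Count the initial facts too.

15

Round 1: r4 [IF rash and order_xray THEN notify_public_health]; r8 [IF rapid_test_pos and o2_sat_low THEN order_pcr]; r11 [IF sore_throat THEN start_antiviral]. Adds notify_public_health, order_pcr, start_antiviral.
Round 2: r3 [IF order_pcr THEN admit]; r10 [IF start_antiviral and notify_public_health THEN chest_pain]. Adds admit, chest_pain.
Round 3: r1 [IF admit THEN discharge_ok]; r2 [IF chest_pain THEN isolate]. Adds discharge_ok, isolate.
Round 4: r5 [IF isolate and discharge_ok THEN followup_48h]. Adds followup_48h.
Closure: {admit, chest_pain, discharge_ok, fever_present, followup_48h, hydration_advised, isolate, notify_public_health, o2_sat_low, order_pcr, order_xray, rapid_test_pos, rash, sore_throat, start_antiviral} — 15 facts.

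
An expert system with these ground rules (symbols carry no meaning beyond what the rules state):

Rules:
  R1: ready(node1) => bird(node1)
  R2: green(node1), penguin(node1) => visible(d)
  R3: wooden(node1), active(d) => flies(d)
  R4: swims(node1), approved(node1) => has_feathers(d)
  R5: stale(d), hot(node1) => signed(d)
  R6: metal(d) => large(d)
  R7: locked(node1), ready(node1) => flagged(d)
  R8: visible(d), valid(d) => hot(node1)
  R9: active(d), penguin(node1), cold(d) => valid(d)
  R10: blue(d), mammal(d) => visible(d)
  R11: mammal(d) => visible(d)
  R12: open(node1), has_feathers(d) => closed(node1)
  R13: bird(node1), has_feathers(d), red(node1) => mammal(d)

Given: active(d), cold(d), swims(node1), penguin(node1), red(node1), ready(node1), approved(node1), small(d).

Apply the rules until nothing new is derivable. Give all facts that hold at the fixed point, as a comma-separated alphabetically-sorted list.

active(d), approved(node1), bird(node1), cold(d), has_feathers(d), hot(node1), mammal(d), penguin(node1), ready(node1), red(node1), small(d), swims(node1), valid(d), visible(d)

Round 1: R1 [ready(node1) => bird(node1)]; R4 [swims(node1), approved(node1) => has_feathers(d)]; R9 [active(d), penguin(node1), cold(d) => valid(d)]. New: bird(node1), has_feathers(d), valid(d).
Round 2: R13 [bird(node1), has_feathers(d), red(node1) => mammal(d)]. New: mammal(d).
Round 3: R11 [mammal(d) => visible(d)]. New: visible(d).
Round 4: R8 [visible(d), valid(d) => hot(node1)]. New: hot(node1).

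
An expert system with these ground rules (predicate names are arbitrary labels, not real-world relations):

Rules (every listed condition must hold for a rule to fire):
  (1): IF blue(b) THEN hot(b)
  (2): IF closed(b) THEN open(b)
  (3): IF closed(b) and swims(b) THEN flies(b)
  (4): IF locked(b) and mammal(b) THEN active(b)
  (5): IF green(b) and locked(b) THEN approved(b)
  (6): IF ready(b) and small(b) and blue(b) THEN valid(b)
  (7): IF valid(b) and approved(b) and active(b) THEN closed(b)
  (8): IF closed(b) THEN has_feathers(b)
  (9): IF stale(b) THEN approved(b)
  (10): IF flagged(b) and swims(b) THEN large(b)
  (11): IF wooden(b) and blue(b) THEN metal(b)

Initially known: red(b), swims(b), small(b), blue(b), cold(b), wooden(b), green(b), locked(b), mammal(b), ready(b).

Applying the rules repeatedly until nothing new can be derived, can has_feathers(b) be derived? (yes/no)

Round 1 — (1), (4), (5), (6), (11), derive hot(b), active(b), approved(b), valid(b), metal(b).
Round 2 — (7), derive closed(b).
Round 3 — (2), (3), (8), derive open(b), flies(b), has_feathers(b).
has_feathers(b) appears in round 3, so it is derivable.

yes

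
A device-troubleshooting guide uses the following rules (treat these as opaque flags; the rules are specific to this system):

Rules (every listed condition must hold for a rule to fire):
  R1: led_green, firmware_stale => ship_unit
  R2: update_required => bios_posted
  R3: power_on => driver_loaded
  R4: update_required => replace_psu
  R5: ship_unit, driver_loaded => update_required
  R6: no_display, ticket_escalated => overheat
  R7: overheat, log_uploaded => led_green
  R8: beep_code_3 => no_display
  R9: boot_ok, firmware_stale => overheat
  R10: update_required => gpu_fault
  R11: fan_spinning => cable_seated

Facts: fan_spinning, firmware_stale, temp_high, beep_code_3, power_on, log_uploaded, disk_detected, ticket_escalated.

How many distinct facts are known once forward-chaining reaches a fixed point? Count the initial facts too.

18

Round 1: R3 [power_on => driver_loaded]; R8 [beep_code_3 => no_display]; R11 [fan_spinning => cable_seated]. Adds driver_loaded, no_display, cable_seated.
Round 2: R6 [no_display, ticket_escalated => overheat]. Adds overheat.
Round 3: R7 [overheat, log_uploaded => led_green]. Adds led_green.
Round 4: R1 [led_green, firmware_stale => ship_unit]. Adds ship_unit.
Round 5: R5 [ship_unit, driver_loaded => update_required]. Adds update_required.
Round 6: R2 [update_required => bios_posted]; R4 [update_required => replace_psu]; R10 [update_required => gpu_fault]. Adds bios_posted, replace_psu, gpu_fault.
Closure: {beep_code_3, bios_posted, cable_seated, disk_detected, driver_loaded, fan_spinning, firmware_stale, gpu_fault, led_green, log_uploaded, no_display, overheat, power_on, replace_psu, ship_unit, temp_high, ticket_escalated, update_required} — 18 facts.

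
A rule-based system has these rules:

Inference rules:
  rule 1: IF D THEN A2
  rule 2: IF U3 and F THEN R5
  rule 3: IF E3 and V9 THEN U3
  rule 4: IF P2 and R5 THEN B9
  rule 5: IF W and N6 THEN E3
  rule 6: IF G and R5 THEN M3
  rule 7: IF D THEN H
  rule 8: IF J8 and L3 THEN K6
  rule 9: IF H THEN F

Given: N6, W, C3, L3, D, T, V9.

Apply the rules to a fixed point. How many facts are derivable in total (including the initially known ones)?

13

[1] rule 1 [IF D THEN A2]; rule 5 [IF W and N6 THEN E3]; rule 7 [IF D THEN H]. ⇒ new: A2, E3, H.
[2] rule 3 [IF E3 and V9 THEN U3]; rule 9 [IF H THEN F]. ⇒ new: U3, F.
[3] rule 2 [IF U3 and F THEN R5]. ⇒ new: R5.
Closure: {A2, C3, D, E3, F, H, L3, N6, R5, T, U3, V9, W} — 13 facts.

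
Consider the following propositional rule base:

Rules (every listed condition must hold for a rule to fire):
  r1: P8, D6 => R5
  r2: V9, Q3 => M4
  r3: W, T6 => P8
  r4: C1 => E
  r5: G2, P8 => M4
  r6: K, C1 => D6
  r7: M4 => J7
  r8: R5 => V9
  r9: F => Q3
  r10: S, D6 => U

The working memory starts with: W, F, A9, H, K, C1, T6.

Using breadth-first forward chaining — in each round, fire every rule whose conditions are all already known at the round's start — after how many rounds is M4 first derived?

4

Round 1: r3 [W, T6 => P8]; r4 [C1 => E]; r6 [K, C1 => D6]; r9 [F => Q3]. Adds P8, E, D6, Q3.
Round 2: r1 [P8, D6 => R5]. Adds R5.
Round 3: r8 [R5 => V9]. Adds V9.
Round 4: r2 [V9, Q3 => M4]. Adds M4.
M4 first appears in round 4.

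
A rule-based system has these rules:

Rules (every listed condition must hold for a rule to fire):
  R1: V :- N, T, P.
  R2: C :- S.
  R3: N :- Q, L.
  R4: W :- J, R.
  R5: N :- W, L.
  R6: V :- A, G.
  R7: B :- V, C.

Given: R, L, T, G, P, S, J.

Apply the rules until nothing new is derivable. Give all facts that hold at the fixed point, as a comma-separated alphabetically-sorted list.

B, C, G, J, L, N, P, R, S, T, V, W

[1] R2 [C :- S.]; R4 [W :- J, R.]. ⇒ new: C, W.
[2] R5 [N :- W, L.]. ⇒ new: N.
[3] R1 [V :- N, T, P.]. ⇒ new: V.
[4] R7 [B :- V, C.]. ⇒ new: B.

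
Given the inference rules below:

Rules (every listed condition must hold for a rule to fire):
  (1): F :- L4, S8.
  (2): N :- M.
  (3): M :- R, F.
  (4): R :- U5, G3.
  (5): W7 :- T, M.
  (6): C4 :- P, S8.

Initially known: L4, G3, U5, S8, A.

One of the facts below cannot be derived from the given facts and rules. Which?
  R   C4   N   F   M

Round 1 fires (1), (4), giving F, R.
Round 2 fires (3), giving M.
Round 3 fires (2), giving N.
Derived: N (round 3), F (round 1), R (round 1), M (round 2). C4 never appears in any round.

C4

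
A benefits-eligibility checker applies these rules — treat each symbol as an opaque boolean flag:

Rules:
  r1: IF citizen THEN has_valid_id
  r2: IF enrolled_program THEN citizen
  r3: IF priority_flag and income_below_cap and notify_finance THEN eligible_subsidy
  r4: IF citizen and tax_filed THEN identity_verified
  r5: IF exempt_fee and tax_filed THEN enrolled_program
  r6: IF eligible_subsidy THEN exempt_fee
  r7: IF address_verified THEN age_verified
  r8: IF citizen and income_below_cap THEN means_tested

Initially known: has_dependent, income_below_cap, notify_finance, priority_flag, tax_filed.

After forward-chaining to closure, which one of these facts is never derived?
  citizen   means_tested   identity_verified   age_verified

age_verified

Round 1 — r3, derive eligible_subsidy.
Round 2 — r6, derive exempt_fee.
Round 3 — r5, derive enrolled_program.
Round 4 — r2, derive citizen.
Round 5 — r1, r4, r8, derive has_valid_id, identity_verified, means_tested.
Derived: means_tested (round 5), identity_verified (round 5), citizen (round 4). age_verified never appears in any round.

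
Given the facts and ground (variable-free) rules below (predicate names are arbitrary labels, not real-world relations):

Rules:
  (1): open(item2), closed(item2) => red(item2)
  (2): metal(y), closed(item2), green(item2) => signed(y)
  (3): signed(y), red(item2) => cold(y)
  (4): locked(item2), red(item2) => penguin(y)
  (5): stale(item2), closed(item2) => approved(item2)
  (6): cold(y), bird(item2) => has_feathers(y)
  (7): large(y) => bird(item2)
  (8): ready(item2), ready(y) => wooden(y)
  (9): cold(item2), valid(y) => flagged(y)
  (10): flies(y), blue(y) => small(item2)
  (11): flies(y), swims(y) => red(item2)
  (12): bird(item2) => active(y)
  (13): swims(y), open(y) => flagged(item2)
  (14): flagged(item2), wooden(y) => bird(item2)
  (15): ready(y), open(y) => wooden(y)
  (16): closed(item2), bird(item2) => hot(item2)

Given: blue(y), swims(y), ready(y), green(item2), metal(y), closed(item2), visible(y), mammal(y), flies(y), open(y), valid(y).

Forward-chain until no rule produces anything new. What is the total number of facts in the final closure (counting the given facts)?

21

Round 1 — (2), (10), (11), (13), (15), derive signed(y), small(item2), red(item2), flagged(item2), wooden(y).
Round 2 — (3), (14), derive cold(y), bird(item2).
Round 3 — (6), (12), (16), derive has_feathers(y), active(y), hot(item2).
Closure: {active(y), bird(item2), blue(y), closed(item2), cold(y), flagged(item2), flies(y), green(item2), has_feathers(y), hot(item2), mammal(y), metal(y), open(y), ready(y), red(item2), signed(y), small(item2), swims(y), valid(y), visible(y), wooden(y)} — 21 facts.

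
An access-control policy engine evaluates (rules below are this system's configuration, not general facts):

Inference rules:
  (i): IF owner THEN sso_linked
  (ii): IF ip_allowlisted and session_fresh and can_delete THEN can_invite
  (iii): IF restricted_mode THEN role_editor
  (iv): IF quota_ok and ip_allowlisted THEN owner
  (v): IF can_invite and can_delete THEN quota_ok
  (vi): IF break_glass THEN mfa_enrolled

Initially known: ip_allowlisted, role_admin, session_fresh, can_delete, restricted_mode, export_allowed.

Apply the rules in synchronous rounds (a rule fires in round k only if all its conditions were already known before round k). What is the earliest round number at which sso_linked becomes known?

4

[1] (ii) [IF ip_allowlisted and session_fresh and can_delete THEN can_invite]; (iii) [IF restricted_mode THEN role_editor]. ⇒ new: can_invite, role_editor.
[2] (v) [IF can_invite and can_delete THEN quota_ok]. ⇒ new: quota_ok.
[3] (iv) [IF quota_ok and ip_allowlisted THEN owner]. ⇒ new: owner.
[4] (i) [IF owner THEN sso_linked]. ⇒ new: sso_linked.
sso_linked first appears in round 4.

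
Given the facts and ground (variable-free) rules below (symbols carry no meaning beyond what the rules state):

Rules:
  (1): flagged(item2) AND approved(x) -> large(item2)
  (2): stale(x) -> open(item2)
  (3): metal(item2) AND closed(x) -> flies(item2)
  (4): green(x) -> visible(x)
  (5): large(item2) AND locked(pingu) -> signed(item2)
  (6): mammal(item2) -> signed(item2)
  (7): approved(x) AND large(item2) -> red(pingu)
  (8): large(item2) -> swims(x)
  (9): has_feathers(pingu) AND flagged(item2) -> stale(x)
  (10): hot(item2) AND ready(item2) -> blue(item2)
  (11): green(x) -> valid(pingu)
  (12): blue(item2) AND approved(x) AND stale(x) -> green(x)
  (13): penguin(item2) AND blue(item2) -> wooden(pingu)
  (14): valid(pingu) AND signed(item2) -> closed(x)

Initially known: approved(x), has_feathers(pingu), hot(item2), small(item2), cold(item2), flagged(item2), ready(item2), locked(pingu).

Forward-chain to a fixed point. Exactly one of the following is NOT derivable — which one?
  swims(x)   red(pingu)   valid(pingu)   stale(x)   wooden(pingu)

Round 1: (1) [flagged(item2) AND approved(x) -> large(item2)]; (9) [has_feathers(pingu) AND flagged(item2) -> stale(x)]; (10) [hot(item2) AND ready(item2) -> blue(item2)]. New: large(item2), stale(x), blue(item2).
Round 2: (2) [stale(x) -> open(item2)]; (5) [large(item2) AND locked(pingu) -> signed(item2)]; (7) [approved(x) AND large(item2) -> red(pingu)]; (8) [large(item2) -> swims(x)]; (12) [blue(item2) AND approved(x) AND stale(x) -> green(x)]. New: open(item2), signed(item2), red(pingu), swims(x), green(x).
Round 3: (4) [green(x) -> visible(x)]; (11) [green(x) -> valid(pingu)]. New: visible(x), valid(pingu).
Round 4: (14) [valid(pingu) AND signed(item2) -> closed(x)]. New: closed(x).
Derived: valid(pingu) (round 3), red(pingu) (round 2), stale(x) (round 1), swims(x) (round 2). wooden(pingu) never appears in any round.

wooden(pingu)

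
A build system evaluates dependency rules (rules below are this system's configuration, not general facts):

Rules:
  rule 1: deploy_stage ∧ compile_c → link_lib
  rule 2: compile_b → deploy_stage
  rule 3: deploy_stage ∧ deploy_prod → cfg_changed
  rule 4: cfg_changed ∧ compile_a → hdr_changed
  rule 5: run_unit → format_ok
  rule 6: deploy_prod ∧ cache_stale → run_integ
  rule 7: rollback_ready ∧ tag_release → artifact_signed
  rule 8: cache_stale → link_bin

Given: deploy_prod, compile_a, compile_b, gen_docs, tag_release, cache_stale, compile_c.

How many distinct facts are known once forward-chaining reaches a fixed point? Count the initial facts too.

Round 1: rule 2 [compile_b → deploy_stage]; rule 6 [deploy_prod ∧ cache_stale → run_integ]; rule 8 [cache_stale → link_bin]. New: deploy_stage, run_integ, link_bin.
Round 2: rule 1 [deploy_stage ∧ compile_c → link_lib]; rule 3 [deploy_stage ∧ deploy_prod → cfg_changed]. New: link_lib, cfg_changed.
Round 3: rule 4 [cfg_changed ∧ compile_a → hdr_changed]. New: hdr_changed.
Closure: {cache_stale, cfg_changed, compile_a, compile_b, compile_c, deploy_prod, deploy_stage, gen_docs, hdr_changed, link_bin, link_lib, run_integ, tag_release} — 13 facts.

13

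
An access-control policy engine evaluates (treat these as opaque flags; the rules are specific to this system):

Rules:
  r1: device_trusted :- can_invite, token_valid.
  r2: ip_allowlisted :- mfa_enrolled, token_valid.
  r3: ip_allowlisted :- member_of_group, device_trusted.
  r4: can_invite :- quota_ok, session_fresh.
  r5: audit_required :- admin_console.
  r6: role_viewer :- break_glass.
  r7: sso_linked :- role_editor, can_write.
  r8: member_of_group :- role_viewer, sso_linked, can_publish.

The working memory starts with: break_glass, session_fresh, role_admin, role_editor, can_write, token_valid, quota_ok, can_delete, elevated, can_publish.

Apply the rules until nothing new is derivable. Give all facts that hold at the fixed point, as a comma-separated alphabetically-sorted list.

Round 1 — r4, r6, r7, derive can_invite, role_viewer, sso_linked.
Round 2 — r1, r8, derive device_trusted, member_of_group.
Round 3 — r3, derive ip_allowlisted.

break_glass, can_delete, can_invite, can_publish, can_write, device_trusted, elevated, ip_allowlisted, member_of_group, quota_ok, role_admin, role_editor, role_viewer, session_fresh, sso_linked, token_valid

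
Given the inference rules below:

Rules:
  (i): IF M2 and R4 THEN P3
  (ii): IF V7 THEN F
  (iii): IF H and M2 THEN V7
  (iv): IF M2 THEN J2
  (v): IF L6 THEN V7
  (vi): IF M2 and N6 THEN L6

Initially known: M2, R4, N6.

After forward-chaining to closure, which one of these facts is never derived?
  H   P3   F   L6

H

Round 1 — (i), (iv), (vi), derive P3, J2, L6.
Round 2 — (v), derive V7.
Round 3 — (ii), derive F.
Derived: F (round 3), L6 (round 1), P3 (round 1). H never appears in any round.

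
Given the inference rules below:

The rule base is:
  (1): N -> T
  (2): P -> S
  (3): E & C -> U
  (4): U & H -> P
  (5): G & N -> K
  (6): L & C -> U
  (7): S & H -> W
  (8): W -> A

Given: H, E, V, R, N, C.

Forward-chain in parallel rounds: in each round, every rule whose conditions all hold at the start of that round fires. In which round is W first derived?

4

Round 1 fires (1), (3), giving T, U.
Round 2 fires (4), giving P.
Round 3 fires (2), giving S.
Round 4 fires (7), giving W.
W first appears in round 4.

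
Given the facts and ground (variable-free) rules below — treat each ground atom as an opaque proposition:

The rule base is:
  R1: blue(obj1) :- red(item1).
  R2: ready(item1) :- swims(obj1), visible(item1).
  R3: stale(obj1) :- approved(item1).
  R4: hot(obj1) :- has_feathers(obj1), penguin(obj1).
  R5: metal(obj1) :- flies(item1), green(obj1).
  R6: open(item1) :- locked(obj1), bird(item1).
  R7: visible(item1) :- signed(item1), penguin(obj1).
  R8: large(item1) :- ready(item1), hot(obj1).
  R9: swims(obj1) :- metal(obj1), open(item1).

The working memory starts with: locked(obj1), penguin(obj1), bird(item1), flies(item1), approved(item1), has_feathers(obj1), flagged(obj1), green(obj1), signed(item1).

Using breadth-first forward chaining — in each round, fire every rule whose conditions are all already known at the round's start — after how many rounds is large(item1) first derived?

Round 1 fires R3, R4, R5, R6, R7, giving stale(obj1), hot(obj1), metal(obj1), open(item1), visible(item1).
Round 2 fires R9, giving swims(obj1).
Round 3 fires R2, giving ready(item1).
Round 4 fires R8, giving large(item1).
large(item1) first appears in round 4.

4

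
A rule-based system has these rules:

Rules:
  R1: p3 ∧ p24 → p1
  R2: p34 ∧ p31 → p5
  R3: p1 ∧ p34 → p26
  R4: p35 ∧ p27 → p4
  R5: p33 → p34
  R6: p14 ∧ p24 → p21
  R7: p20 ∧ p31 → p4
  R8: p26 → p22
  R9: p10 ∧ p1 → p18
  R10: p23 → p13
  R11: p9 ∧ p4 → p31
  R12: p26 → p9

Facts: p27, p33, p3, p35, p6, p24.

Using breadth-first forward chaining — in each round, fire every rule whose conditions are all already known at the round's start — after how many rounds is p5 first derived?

5

[1] R1 [p3 ∧ p24 → p1]; R4 [p35 ∧ p27 → p4]; R5 [p33 → p34]. ⇒ new: p1, p4, p34.
[2] R3 [p1 ∧ p34 → p26]. ⇒ new: p26.
[3] R8 [p26 → p22]; R12 [p26 → p9]. ⇒ new: p22, p9.
[4] R11 [p9 ∧ p4 → p31]. ⇒ new: p31.
[5] R2 [p34 ∧ p31 → p5]. ⇒ new: p5.
p5 first appears in round 5.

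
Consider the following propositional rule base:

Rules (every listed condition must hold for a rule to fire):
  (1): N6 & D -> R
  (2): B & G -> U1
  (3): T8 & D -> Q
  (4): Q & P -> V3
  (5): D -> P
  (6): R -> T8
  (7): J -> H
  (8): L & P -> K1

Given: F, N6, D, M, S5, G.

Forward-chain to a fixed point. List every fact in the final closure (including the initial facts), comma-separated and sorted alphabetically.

Round 1: (1) [N6 & D -> R]; (5) [D -> P]. Adds R, P.
Round 2: (6) [R -> T8]. Adds T8.
Round 3: (3) [T8 & D -> Q]. Adds Q.
Round 4: (4) [Q & P -> V3]. Adds V3.

D, F, G, M, N6, P, Q, R, S5, T8, V3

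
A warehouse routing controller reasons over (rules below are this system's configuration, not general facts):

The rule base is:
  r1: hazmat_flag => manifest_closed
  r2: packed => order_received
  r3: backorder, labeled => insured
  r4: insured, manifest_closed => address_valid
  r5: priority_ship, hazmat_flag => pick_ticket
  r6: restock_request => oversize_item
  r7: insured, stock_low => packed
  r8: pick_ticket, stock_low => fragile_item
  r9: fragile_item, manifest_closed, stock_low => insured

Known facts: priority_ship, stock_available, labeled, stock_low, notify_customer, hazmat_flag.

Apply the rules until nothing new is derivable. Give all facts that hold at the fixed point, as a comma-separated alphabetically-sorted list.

Round 1: r1 [hazmat_flag => manifest_closed]; r5 [priority_ship, hazmat_flag => pick_ticket]. New: manifest_closed, pick_ticket.
Round 2: r8 [pick_ticket, stock_low => fragile_item]. New: fragile_item.
Round 3: r9 [fragile_item, manifest_closed, stock_low => insured]. New: insured.
Round 4: r4 [insured, manifest_closed => address_valid]; r7 [insured, stock_low => packed]. New: address_valid, packed.
Round 5: r2 [packed => order_received]. New: order_received.

address_valid, fragile_item, hazmat_flag, insured, labeled, manifest_closed, notify_customer, order_received, packed, pick_ticket, priority_ship, stock_available, stock_low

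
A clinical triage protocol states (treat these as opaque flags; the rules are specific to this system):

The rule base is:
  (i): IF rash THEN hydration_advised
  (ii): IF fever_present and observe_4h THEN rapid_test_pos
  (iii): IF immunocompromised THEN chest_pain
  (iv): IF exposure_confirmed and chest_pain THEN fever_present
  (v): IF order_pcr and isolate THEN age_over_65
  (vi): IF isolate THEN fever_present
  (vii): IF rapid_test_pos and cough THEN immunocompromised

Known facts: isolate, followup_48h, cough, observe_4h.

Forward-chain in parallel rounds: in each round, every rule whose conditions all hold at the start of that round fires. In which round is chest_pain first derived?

Round 1 fires (vi), giving fever_present.
Round 2 fires (ii), giving rapid_test_pos.
Round 3 fires (vii), giving immunocompromised.
Round 4 fires (iii), giving chest_pain.
chest_pain first appears in round 4.

4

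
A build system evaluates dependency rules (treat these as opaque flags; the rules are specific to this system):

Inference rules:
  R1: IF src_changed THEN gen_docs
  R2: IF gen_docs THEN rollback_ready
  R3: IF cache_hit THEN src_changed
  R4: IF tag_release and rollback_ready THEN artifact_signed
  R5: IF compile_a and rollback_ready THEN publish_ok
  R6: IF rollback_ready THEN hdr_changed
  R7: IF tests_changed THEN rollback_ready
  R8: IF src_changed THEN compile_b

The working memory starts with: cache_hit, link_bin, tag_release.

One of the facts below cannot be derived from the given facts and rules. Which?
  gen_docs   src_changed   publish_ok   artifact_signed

publish_ok

Round 1 — R3, derive src_changed.
Round 2 — R1, R8, derive gen_docs, compile_b.
Round 3 — R2, derive rollback_ready.
Round 4 — R4, R6, derive artifact_signed, hdr_changed.
Derived: gen_docs (round 2), artifact_signed (round 4), src_changed (round 1). publish_ok never appears in any round.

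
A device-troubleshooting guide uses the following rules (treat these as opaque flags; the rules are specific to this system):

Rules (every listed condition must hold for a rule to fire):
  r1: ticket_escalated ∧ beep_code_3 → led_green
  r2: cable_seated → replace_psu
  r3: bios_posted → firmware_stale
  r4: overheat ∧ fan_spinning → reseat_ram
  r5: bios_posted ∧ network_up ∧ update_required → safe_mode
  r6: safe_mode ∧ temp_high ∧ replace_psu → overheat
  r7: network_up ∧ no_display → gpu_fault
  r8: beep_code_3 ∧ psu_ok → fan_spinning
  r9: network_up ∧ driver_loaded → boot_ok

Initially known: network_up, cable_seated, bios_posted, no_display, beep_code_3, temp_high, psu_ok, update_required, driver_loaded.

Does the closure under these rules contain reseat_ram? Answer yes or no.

Round 1: r2 [cable_seated → replace_psu]; r3 [bios_posted → firmware_stale]; r5 [bios_posted ∧ network_up ∧ update_required → safe_mode]; r7 [network_up ∧ no_display → gpu_fault]; r8 [beep_code_3 ∧ psu_ok → fan_spinning]; r9 [network_up ∧ driver_loaded → boot_ok]. New: replace_psu, firmware_stale, safe_mode, gpu_fault, fan_spinning, boot_ok.
Round 2: r6 [safe_mode ∧ temp_high ∧ replace_psu → overheat]. New: overheat.
Round 3: r4 [overheat ∧ fan_spinning → reseat_ram]. New: reseat_ram.
reseat_ram appears in round 3, so it is derivable.

yes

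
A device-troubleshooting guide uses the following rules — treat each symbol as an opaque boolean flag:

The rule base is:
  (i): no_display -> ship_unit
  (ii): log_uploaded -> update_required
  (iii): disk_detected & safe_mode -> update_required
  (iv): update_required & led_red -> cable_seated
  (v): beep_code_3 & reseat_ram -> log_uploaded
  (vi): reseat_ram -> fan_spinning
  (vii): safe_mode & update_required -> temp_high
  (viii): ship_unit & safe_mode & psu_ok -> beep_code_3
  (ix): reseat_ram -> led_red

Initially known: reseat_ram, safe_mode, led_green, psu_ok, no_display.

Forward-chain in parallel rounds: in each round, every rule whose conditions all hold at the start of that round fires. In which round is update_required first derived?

4

Round 1 fires (i), (vi), (ix), giving ship_unit, fan_spinning, led_red.
Round 2 fires (viii), giving beep_code_3.
Round 3 fires (v), giving log_uploaded.
Round 4 fires (ii), giving update_required.
update_required first appears in round 4.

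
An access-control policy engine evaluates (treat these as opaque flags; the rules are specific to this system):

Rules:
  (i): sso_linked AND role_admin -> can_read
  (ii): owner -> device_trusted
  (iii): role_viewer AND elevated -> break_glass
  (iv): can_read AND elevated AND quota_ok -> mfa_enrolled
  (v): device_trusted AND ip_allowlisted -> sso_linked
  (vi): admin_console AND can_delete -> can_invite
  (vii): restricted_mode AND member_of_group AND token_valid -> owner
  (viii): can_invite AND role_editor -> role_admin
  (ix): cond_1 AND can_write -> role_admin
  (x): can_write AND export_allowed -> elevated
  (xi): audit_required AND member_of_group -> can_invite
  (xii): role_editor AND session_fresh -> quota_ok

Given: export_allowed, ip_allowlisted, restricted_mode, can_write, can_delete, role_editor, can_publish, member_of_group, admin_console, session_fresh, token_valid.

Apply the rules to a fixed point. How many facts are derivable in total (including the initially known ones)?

20

Round 1: (vi) [admin_console AND can_delete -> can_invite]; (vii) [restricted_mode AND member_of_group AND token_valid -> owner]; (x) [can_write AND export_allowed -> elevated]; (xii) [role_editor AND session_fresh -> quota_ok]. New: can_invite, owner, elevated, quota_ok.
Round 2: (ii) [owner -> device_trusted]; (viii) [can_invite AND role_editor -> role_admin]. New: device_trusted, role_admin.
Round 3: (v) [device_trusted AND ip_allowlisted -> sso_linked]. New: sso_linked.
Round 4: (i) [sso_linked AND role_admin -> can_read]. New: can_read.
Round 5: (iv) [can_read AND elevated AND quota_ok -> mfa_enrolled]. New: mfa_enrolled.
Closure: {admin_console, can_delete, can_invite, can_publish, can_read, can_write, device_trusted, elevated, export_allowed, ip_allowlisted, member_of_group, mfa_enrolled, owner, quota_ok, restricted_mode, role_admin, role_editor, session_fresh, sso_linked, token_valid} — 20 facts.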